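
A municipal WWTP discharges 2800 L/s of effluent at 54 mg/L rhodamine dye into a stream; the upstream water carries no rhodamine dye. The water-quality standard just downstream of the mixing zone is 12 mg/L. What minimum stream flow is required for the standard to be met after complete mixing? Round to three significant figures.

Set C_mix = 12: (Q·0 + 2800·54.00) / (Q + 2800) = 12
→ Q = 2800·(54.00 − 12)/(12 − 0) = 9800 L/s.

9800 L/s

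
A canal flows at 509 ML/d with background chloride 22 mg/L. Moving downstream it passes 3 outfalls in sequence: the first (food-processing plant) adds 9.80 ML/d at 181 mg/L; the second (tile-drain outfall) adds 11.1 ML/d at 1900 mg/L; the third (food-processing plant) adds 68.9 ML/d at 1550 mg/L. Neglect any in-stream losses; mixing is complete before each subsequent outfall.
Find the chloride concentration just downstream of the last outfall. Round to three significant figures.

Below outfall 1: Q → 518.8 ML/d, C = (509.0·22.00 + 9.800·181.0)/518.8 = 25.00 mg/L.
Below outfall 2: Q → 529.9 ML/d, C = (518.8·25.00 + 11.10·1900)/529.9 = 64.28 mg/L.
Below outfall 3: Q → 598.8 ML/d, C = (529.9·64.28 + 68.90·1550)/598.8 = 235.2 mg/L.

235 mg/L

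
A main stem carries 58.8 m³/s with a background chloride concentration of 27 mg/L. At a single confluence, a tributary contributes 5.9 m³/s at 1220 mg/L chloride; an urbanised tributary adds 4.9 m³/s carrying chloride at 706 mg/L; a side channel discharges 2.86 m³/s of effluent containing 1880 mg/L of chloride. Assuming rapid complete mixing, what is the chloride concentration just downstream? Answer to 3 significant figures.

243 mg/L

Flow-weighted average: C = (58.80·27.00 + 5.900·1220 + 4.900·706.0 + 2.860·1880) / 72.46 = 17620/72.46 = 243.2 mg/L.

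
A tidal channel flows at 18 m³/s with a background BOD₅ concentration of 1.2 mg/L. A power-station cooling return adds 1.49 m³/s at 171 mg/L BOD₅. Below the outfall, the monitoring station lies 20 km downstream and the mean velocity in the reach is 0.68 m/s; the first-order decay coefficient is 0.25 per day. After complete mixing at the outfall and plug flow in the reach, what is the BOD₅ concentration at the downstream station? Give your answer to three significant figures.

Mass balance: C = (18.00·1.200 + 1.490·171.0) / 19.49 = 276.4/19.49 = 14.18 mg/L.
Travel time t = 20·1000 / 0.68 = 29410 s = 8.170 h.
After decay, C = 14.18 × e^(−kt) = 14.18 × 0.9184 = 13.02 mg/L.

13.0 mg/L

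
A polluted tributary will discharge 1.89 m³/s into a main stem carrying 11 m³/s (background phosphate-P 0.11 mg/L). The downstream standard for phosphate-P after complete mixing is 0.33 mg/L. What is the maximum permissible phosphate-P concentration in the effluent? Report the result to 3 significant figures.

1.61 mg/L

At the limit, (Qr·Cr + Qe·Cₑ)/(Qr + Qe) = 0.33:
Cₑ = (12.89·0.33 − 11.00·0.1100) / 1.890 = 1.610 mg/L.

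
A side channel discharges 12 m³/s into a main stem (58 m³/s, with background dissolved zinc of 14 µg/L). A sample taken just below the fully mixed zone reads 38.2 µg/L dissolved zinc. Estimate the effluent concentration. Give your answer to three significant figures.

155 µg/L

Mass balance: 58.00·14.00 + 12.00·Cₑ = 70.00·38.20
→ Cₑ = (70.00·38.20 − 58.00·14.00) / 12.00 = 155.2 µg/L.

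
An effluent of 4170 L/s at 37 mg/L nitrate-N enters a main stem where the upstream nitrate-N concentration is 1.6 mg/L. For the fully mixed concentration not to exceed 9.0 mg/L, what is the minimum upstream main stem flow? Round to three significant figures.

Set C_mix = 9.0: (Q·1.600 + 4170·37.00) / (Q + 4170) = 9.0
→ Q = 4170·(37.00 − 9.0)/(9.0 − 1.600) = 15780 L/s.

15800 L/s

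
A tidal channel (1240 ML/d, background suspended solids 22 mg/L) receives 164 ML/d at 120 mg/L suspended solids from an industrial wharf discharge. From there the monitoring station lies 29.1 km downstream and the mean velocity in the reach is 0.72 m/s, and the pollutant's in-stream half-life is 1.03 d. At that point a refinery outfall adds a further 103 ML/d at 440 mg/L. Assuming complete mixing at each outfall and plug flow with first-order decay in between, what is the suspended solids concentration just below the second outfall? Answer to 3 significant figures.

52.8 mg/L

Conservation of mass: C = (1240·22.00 + 164.0·120.0) / 1404 = 46960/1404 = 33.45 mg/L; combined flow 1404 ML/d.
Travel time t = 29.1·1000 / 0.72 = 40420 s = 11.23 h.
Half-life 1.03 d → k = ln 2 / 1.03 = 0.6730 d⁻¹.
After decay, C = 33.45 × e^(−kt) = 33.45 × 0.7299 = 24.41 mg/L.
Second outfall: C = (1404·24.41 + 103.0·440.0)/1507 = 52.82 mg/L.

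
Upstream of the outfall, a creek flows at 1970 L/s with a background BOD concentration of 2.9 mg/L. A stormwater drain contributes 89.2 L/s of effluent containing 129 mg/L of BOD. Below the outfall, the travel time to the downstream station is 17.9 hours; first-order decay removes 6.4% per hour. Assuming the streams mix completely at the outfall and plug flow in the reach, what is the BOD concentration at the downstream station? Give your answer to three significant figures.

Mass balance: C = (1970·2.900 + 89.20·129.0) / 2059 = 17220/2059 = 8.362 mg/L.
6.4%/h lost → k = −ln(1 − 0.064) = 0.06614 h⁻¹.
Decay over the reach: 8.362·exp(−kt) = 8.362·0.3061 = 2.560 mg/L.

2.56 mg/L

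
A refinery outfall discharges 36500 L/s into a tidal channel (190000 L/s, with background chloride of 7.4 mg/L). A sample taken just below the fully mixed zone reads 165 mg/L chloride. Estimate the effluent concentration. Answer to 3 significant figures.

985 mg/L

Mass balance: 190000·7.400 + 36500·Cₑ = 226500·165.0
→ Cₑ = (226500·165.0 − 190000·7.400) / 36500 = 985.4 mg/L.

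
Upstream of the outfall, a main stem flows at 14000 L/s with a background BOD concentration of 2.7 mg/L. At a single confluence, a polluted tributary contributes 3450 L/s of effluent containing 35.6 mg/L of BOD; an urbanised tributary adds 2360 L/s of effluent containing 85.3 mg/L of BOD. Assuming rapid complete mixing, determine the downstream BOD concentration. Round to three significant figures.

18.3 mg/L

Conservation of mass: C = (14000·2.700 + 3450·35.60 + 2360·85.30) / 19810 = 361900/19810 = 18.27 mg/L.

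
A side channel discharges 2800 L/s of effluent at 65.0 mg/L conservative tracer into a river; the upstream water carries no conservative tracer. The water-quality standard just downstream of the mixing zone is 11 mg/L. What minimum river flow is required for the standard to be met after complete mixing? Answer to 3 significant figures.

Set C_mix = 11: (Q·0 + 2800·65.00) / (Q + 2800) = 11
→ Q = 2800·(65.00 − 11)/(11 − 0) = 13750 L/s.

13700 L/s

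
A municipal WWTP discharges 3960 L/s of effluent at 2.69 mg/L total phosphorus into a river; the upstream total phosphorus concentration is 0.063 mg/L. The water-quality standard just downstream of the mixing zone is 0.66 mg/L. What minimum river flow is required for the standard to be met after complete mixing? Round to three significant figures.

Set C_mix = 0.66: (Q·0.06300 + 3960·2.690) / (Q + 3960) = 0.66
→ Q = 3960·(2.690 − 0.66)/(0.66 − 0.06300) = 13470 L/s.

13500 L/s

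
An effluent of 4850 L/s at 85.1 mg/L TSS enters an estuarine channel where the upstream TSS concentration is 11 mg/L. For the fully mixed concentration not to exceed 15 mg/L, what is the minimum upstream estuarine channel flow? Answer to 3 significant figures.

85000 L/s

Set C_mix = 15: (Q·11.00 + 4850·85.10) / (Q + 4850) = 15
→ Q = 4850·(85.10 − 15)/(15 − 11.00) = 85000 L/s.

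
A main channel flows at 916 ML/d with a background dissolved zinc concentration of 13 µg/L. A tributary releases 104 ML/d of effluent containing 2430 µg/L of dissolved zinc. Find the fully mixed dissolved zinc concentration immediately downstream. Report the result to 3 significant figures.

259 µg/L

After mixing, C = (916.0·13.00 + 104.0·2430) / 1020 = 264600/1020 = 259.4 µg/L.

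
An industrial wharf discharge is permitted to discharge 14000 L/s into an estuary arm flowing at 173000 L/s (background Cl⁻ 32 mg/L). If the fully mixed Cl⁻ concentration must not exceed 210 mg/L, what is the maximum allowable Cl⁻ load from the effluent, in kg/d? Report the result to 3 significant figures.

2910000 kg/d

Mass balance at the limit: 173000·32.00 + 14000·Cₑ = 187000·210 → Cₑ = 2410 mg/L.
14000 L/s = 14.00 m³/s. Load = 14.00 m³/s × 2410 g/m³ × 86 400 s/d = 2915000 kg/d.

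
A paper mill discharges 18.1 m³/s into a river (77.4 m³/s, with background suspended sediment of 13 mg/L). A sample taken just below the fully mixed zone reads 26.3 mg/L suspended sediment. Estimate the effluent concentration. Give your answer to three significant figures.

Mass balance: 77.40·13.00 + 18.10·Cₑ = 95.50·26.30
→ Cₑ = (95.50·26.30 − 77.40·13.00) / 18.10 = 83.17 mg/L.

83.2 mg/L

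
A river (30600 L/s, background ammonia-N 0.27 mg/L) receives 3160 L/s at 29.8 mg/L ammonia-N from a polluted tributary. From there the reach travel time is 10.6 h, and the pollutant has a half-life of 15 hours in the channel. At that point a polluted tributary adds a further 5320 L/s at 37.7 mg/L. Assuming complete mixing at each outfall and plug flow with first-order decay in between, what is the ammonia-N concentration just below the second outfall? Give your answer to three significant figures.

6.74 mg/L

Flow-weighted average: C = (30600·0.2700 + 3160·29.80) / 33760 = 102400/33760 = 3.034 mg/L; combined flow 33760 L/s.
Half-life 15 h → k = ln 2 / 15 = 0.04621 h⁻¹ = 1.109 d⁻¹.
Applying C = C₀e^(−kt): 3.034 × 0.6127 = 1.859 mg/L.
Second outfall: C = (33760·1.859 + 5320·37.70)/39080 = 6.738 mg/L.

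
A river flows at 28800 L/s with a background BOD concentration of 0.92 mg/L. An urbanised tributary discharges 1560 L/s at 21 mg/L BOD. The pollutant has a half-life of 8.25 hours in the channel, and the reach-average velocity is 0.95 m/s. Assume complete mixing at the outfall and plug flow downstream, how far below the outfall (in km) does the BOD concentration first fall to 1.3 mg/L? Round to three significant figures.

Mixed concentration C = ΣQC/ΣQ = (28800·0.9200 + 1560·21.00) / 30360 = 59260/30360 = 1.952 mg/L.
Half-life 8.25 h → k = ln 2 / 8.25 = 0.08402 h⁻¹ = 2.016 d⁻¹.
Set 1.952·exp(−k·t) = 1.3 → t = ln(1.952/1.3)/k = 17410 s = 4.837 h.
Distance = v·t = 0.95·17410 = 16540 m = 16.54 km.

16.5 km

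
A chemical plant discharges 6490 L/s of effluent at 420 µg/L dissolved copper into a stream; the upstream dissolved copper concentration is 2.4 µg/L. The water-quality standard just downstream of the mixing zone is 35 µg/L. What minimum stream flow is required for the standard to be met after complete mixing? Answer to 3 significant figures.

Set C_mix = 35: (Q·2.400 + 6490·420.0) / (Q + 6490) = 35
→ Q = 6490·(420.0 − 35)/(35 − 2.400) = 76650 L/s.

76600 L/s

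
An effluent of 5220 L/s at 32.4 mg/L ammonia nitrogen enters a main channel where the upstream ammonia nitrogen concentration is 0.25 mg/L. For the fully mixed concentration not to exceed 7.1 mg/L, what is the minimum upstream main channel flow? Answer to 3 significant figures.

Set C_mix = 7.1: (Q·0.2500 + 5220·32.40) / (Q + 5220) = 7.1
→ Q = 5220·(32.40 − 7.1)/(7.1 − 0.2500) = 19280 L/s.

19300 L/s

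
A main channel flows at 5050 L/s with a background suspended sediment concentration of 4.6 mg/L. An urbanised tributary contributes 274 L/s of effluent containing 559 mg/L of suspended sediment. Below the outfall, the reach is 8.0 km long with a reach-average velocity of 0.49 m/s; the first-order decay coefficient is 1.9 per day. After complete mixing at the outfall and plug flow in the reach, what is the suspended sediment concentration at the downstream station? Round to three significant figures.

23.1 mg/L

Flow-weighted average: C = (5050·4.600 + 274.0·559.0) / 5324 = 176400/5324 = 33.13 mg/L.
Travel time t = 8.0·1000 / 0.49 = 16330 s = 4.535 h.
First-order decay: C = 33.13·exp(−k·t) = 33.13·0.6984 = 23.14 mg/L.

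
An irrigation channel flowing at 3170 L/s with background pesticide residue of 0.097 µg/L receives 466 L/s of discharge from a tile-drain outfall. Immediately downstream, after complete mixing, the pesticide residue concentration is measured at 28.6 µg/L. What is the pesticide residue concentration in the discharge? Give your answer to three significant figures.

Mass balance: 3170·0.09700 + 466.0·Cₑ = 3636·28.60
→ Cₑ = (3636·28.60 − 3170·0.09700) / 466.0 = 222.5 µg/L.

222 µg/L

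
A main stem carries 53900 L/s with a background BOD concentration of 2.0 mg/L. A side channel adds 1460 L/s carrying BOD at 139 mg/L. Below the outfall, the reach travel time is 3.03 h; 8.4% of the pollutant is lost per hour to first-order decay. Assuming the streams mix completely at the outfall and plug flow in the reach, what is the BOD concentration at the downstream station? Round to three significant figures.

4.30 mg/L

After mixing, C = (53900·2.000 + 1460·139.0) / 55360 = 310700/55360 = 5.613 mg/L.
8.4%/h lost → k = −ln(1 − 0.084) = 0.08774 h⁻¹.
After decay, C = 5.613 × e^(−kt) = 5.613 × 0.7666 = 4.303 mg/L.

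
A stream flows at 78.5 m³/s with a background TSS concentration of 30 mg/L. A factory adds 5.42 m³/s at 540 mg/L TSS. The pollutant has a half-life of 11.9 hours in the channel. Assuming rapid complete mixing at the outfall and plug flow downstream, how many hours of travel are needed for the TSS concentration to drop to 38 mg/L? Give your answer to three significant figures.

8.66 h

Mass balance: C = (78.50·30.00 + 5.420·540.0) / 83.92 = 5282/83.92 = 62.94 mg/L.
Half-life 11.9 h → k = ln 2 / 11.9 = 0.05825 h⁻¹ = 1.398 d⁻¹.
62.94·exp(−k·t) = 38 → t = ln(62.94/38)/k = 31190 s = 8.663 h.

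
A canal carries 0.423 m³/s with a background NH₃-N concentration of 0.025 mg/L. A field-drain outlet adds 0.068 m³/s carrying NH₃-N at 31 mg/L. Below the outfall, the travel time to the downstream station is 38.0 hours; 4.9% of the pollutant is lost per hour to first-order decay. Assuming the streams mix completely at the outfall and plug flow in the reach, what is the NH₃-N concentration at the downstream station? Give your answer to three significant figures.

0.639 mg/L

Flow-weighted average: C = (0.4230·0.02500 + 0.06800·31.00) / 0.4910 = 2.119/0.4910 = 4.315 mg/L.
4.9%/h lost → k = −ln(1 − 0.049) = 0.05024 h⁻¹.
Applying C = C₀e^(−kt): 4.315 × 0.1482 = 0.6395 mg/L.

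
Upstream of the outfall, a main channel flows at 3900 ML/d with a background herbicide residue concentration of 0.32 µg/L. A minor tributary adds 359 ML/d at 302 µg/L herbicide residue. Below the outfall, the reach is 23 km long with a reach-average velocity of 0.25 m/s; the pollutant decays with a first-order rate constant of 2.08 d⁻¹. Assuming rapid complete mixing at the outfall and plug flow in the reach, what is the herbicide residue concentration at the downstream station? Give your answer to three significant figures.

2.81 µg/L

Flow-weighted average: C = (3900·0.3200 + 359.0·302.0) / 4259 = 109700/4259 = 25.75 µg/L.
Travel time t = 23·1000 / 0.25 = 92000 s = 25.56 h.
First-order decay: C = 25.75·exp(−k·t) = 25.75·0.1092 = 2.811 µg/L.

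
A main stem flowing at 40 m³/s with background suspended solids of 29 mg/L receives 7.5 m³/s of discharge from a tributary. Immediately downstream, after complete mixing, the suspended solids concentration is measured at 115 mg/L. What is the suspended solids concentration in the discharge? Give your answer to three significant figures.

Mass balance: 40.00·29.00 + 7.500·Cₑ = 47.50·115.0
→ Cₑ = (47.50·115.0 − 40.00·29.00) / 7.500 = 573.7 mg/L.

574 mg/L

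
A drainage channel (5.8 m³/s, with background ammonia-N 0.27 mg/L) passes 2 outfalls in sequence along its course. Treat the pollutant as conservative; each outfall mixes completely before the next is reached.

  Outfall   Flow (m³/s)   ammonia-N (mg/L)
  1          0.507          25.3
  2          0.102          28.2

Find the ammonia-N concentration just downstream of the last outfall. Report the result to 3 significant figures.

2.69 mg/L

Below outfall 1: Q → 6.307 m³/s, C = (5.800·0.2700 + 0.5070·25.30)/6.307 = 2.282 mg/L.
Below outfall 2: Q → 6.409 m³/s, C = (6.307·2.282 + 0.1020·28.20)/6.409 = 2.695 mg/L.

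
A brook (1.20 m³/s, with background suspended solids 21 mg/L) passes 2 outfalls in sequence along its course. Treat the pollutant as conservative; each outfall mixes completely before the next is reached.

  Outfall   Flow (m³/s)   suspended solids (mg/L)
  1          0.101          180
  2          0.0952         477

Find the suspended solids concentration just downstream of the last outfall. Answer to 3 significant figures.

Outfall 1: combined Q = 1.301 m³/s; C = (1.200·21.00 + 0.1010·180.0)/1.301 = 33.34 mg/L.
Outfall 2: combined Q = 1.396 m³/s; C = (1.301·33.34 + 0.09520·477.0)/1.396 = 63.59 mg/L.

63.6 mg/L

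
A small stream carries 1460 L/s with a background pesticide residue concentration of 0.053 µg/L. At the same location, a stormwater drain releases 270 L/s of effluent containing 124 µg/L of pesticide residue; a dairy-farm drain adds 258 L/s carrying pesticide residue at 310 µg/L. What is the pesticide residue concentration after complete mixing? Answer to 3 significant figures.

Conservation of mass: C = (1460·0.05300 + 270.0·124.0 + 258.0·310.0) / 1988 = 113500/1988 = 57.11 µg/L.

57.1 µg/L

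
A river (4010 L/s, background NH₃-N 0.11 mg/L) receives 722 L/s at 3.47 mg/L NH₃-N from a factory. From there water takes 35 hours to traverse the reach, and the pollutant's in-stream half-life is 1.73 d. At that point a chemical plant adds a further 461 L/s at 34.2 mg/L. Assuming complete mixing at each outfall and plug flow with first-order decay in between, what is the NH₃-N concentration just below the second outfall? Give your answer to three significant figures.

Flow-weighted average: C = (4010·0.1100 + 722.0·3.470) / 4732 = 2946/4732 = 0.6227 mg/L; combined flow 4732 L/s.
Half-life 1.73 d → k = ln 2 / 1.73 = 0.4007 d⁻¹.
Decay over the reach: 0.6227·exp(−kt) = 0.6227·0.5575 = 0.3471 mg/L.
Second outfall: C = (4732·0.3471 + 461.0·34.20)/5193 = 3.352 mg/L.

3.35 mg/L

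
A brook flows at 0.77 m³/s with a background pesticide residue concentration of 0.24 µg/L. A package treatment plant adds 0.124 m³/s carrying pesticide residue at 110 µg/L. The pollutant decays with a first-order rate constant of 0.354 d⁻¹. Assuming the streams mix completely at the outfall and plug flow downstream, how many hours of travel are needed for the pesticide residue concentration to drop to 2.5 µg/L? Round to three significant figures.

Mixed concentration C = ΣQC/ΣQ = (0.7700·0.2400 + 0.1240·110.0) / 0.8940 = 13.82/0.8940 = 15.46 µg/L.
15.46·exp(−k·t) = 2.5 → t = ln(15.46/2.5)/k = 444700 s = 123.5 h.

124 h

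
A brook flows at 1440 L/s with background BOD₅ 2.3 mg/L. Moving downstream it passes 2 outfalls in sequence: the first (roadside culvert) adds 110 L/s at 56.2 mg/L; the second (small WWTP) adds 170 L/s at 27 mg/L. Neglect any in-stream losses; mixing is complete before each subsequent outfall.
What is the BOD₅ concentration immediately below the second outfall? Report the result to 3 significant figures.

Outfall 1: combined Q = 1550 L/s; C = (1440·2.300 + 110.0·56.20)/1550 = 6.125 mg/L.
Outfall 2: combined Q = 1720 L/s; C = (1550·6.125 + 170.0·27.00)/1720 = 8.188 mg/L.

8.19 mg/L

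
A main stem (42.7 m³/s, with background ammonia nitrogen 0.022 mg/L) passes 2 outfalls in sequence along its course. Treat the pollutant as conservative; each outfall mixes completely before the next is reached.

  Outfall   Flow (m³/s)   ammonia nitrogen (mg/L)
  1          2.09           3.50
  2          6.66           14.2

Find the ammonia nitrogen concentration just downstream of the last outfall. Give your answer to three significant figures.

2.00 mg/L

Below outfall 1: Q → 44.79 m³/s, C = (42.70·0.02200 + 2.090·3.500)/44.79 = 0.1843 mg/L.
Below outfall 2: Q → 51.45 m³/s, C = (44.79·0.1843 + 6.660·14.20)/51.45 = 1.999 mg/L.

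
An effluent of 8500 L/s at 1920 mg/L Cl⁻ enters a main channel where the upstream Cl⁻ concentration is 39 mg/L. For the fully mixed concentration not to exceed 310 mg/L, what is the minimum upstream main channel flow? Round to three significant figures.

50500 L/s

Set C_mix = 310: (Q·39.00 + 8500·1920) / (Q + 8500) = 310
→ Q = 8500·(1920 − 310)/(310 − 39.00) = 50500 L/s.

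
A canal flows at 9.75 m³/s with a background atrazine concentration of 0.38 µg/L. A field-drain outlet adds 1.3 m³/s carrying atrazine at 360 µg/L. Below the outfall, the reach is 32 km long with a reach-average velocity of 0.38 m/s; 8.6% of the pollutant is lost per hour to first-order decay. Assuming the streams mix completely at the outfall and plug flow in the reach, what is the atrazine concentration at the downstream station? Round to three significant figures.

5.21 µg/L

Mass balance: C = (9.750·0.3800 + 1.300·360.0) / 11.05 = 471.7/11.05 = 42.69 µg/L.
Travel time t = 32·1000 / 0.38 = 84210 s = 23.39 h.
8.6%/h lost → k = −ln(1 − 0.086) = 0.08992 h⁻¹.
First-order decay: C = 42.69·exp(−k·t) = 42.69·0.1220 = 5.209 µg/L.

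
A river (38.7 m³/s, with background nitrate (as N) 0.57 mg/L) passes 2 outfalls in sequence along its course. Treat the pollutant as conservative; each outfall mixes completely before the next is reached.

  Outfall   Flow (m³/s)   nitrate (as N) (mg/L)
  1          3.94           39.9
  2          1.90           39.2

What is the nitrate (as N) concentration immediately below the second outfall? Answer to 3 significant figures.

5.70 mg/L

Outfall 1: combined Q = 42.64 m³/s; C = (38.70·0.5700 + 3.940·39.90)/42.64 = 4.204 mg/L.
Outfall 2: combined Q = 44.54 m³/s; C = (42.64·4.204 + 1.900·39.20)/44.54 = 5.697 mg/L.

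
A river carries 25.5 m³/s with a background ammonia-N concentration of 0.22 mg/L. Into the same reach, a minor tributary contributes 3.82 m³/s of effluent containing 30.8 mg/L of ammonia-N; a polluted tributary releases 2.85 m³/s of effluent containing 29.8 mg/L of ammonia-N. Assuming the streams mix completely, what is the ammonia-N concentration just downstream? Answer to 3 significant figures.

6.47 mg/L

After mixing, C = (25.50·0.2200 + 3.820·30.80 + 2.850·29.80) / 32.17 = 208.2/32.17 = 6.472 mg/L.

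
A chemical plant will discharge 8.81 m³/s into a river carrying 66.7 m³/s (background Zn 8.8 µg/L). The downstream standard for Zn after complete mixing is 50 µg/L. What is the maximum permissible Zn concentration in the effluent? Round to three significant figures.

At the limit, (Qr·Cr + Qe·Cₑ)/(Qr + Qe) = 50:
Cₑ = (75.51·50 − 66.70·8.800) / 8.810 = 361.9 µg/L.

362 µg/L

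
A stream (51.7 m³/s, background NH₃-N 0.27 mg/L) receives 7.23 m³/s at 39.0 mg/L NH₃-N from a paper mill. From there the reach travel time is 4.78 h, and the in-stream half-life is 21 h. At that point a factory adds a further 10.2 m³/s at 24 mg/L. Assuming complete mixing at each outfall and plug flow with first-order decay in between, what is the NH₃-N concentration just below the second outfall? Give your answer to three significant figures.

After mixing, C = (51.70·0.2700 + 7.230·39.00) / 58.93 = 295.9/58.93 = 5.022 mg/L; combined flow 58.93 m³/s.
Half-life 21 h → k = ln 2 / 21 = 0.03301 h⁻¹ = 0.7922 d⁻¹.
First-order decay: C = 5.022·exp(−k·t) = 5.022·0.8540 = 4.289 mg/L.
Second outfall: C = (58.93·4.289 + 10.20·24.00)/69.13 = 7.197 mg/L.

7.20 mg/L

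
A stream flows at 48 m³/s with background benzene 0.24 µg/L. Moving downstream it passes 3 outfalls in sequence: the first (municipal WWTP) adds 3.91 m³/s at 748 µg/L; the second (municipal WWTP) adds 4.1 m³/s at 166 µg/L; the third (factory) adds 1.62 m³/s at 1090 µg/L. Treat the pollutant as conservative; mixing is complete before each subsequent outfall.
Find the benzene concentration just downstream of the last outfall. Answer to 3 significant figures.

After outfall 1: Q = 48.00 + 3.910 = 51.91 m³/s; C = (48.00·0.2400 + 3.910·748.0)/51.91 = 56.56 µg/L.
After outfall 2: Q = 51.91 + 4.100 = 56.01 m³/s; C = (51.91·56.56 + 4.100·166.0)/56.01 = 64.57 µg/L.
After outfall 3: Q = 56.01 + 1.620 = 57.63 m³/s; C = (56.01·64.57 + 1.620·1090)/57.63 = 93.40 µg/L.

93.4 µg/L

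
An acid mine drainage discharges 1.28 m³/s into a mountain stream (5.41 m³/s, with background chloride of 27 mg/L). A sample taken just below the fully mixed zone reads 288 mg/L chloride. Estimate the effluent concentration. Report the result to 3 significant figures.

Mass balance: 5.410·27.00 + 1.280·Cₑ = 6.690·288.0
→ Cₑ = (6.690·288.0 − 5.410·27.00) / 1.280 = 1391 mg/L.

1390 mg/L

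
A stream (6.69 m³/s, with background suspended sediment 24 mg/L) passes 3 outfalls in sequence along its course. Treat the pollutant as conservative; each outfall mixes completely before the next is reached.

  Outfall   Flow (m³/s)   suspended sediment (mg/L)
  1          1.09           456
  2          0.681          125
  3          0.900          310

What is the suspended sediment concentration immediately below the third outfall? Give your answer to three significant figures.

Outfall 1: combined Q = 7.780 m³/s; C = (6.690·24.00 + 1.090·456.0)/7.780 = 84.52 mg/L.
Outfall 2: combined Q = 8.461 m³/s; C = (7.780·84.52 + 0.6810·125.0)/8.461 = 87.78 mg/L.
Outfall 3: combined Q = 9.361 m³/s; C = (8.461·87.78 + 0.9000·310.0)/9.361 = 109.1 mg/L.

109 mg/L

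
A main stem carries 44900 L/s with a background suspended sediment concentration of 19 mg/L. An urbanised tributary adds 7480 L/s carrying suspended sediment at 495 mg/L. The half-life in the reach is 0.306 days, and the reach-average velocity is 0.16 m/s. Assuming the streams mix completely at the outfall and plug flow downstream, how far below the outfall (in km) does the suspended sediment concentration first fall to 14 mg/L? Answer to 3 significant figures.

Conservation of mass: C = (44900·19.00 + 7480·495.0) / 52380 = 4556000/52380 = 86.97 mg/L.
Half-life 0.306 d → k = ln 2 / 0.306 = 2.265 d⁻¹.
Set 86.97·exp(−k·t) = 14 → t = ln(86.97/14)/k = 69670 s = 19.35 h.
Distance = v·t = 0.16·69670 = 11150 m = 11.15 km.

11.1 km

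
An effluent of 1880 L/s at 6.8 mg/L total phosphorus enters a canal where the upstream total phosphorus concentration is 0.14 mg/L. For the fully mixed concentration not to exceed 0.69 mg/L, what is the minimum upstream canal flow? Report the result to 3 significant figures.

20900 L/s

Set C_mix = 0.69: (Q·0.1400 + 1880·6.800) / (Q + 1880) = 0.69
→ Q = 1880·(6.800 − 0.69)/(0.69 − 0.1400) = 20890 L/s.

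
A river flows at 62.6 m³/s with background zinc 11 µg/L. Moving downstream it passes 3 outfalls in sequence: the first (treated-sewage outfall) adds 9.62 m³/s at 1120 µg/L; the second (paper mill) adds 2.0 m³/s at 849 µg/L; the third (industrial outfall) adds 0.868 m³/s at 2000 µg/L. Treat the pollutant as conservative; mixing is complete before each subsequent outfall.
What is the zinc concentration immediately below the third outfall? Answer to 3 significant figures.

198 µg/L

Below outfall 1: Q → 72.22 m³/s, C = (62.60·11.00 + 9.620·1120)/72.22 = 158.7 µg/L.
Below outfall 2: Q → 74.22 m³/s, C = (72.22·158.7 + 2.000·849.0)/74.22 = 177.3 µg/L.
Below outfall 3: Q → 75.09 m³/s, C = (74.22·177.3 + 0.8680·2000)/75.09 = 198.4 µg/L.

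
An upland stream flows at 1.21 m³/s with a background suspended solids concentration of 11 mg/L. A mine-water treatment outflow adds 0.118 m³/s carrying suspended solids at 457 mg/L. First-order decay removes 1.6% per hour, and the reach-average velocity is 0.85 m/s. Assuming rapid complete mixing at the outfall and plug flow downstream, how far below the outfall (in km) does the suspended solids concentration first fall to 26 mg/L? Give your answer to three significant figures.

126 km

Flow-weighted average: C = (1.210·11.00 + 0.1180·457.0) / 1.328 = 67.24/1.328 = 50.63 mg/L.
1.6%/h lost → k = −ln(1 − 0.016) = 0.01613 h⁻¹.
Set 50.63·exp(−k·t) = 26 → t = ln(50.63/26)/k = 148700 s = 41.32 h.
Distance = v·t = 0.85·148700 = 126400 m = 126.4 km.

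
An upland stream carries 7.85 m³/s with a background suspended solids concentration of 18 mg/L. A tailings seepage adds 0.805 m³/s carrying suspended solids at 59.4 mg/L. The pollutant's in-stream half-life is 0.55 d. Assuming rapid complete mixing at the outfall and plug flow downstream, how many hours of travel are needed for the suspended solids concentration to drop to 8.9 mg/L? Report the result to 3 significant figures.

17.1 h

Mixed concentration C = ΣQC/ΣQ = (7.850·18.00 + 0.8050·59.40) / 8.655 = 189.1/8.655 = 21.85 mg/L.
Half-life 0.55 d → k = ln 2 / 0.55 = 1.260 d⁻¹.
21.85·exp(−k·t) = 8.9 → t = ln(21.85/8.9)/k = 61580 s = 17.10 h.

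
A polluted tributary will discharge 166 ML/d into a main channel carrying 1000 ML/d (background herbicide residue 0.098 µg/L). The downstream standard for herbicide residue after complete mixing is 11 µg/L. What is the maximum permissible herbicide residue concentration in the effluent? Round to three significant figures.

At the limit, (Qr·Cr + Qe·Cₑ)/(Qr + Qe) = 11:
Cₑ = (1166·11 − 1000·0.09800) / 166.0 = 76.67 µg/L.

76.7 µg/L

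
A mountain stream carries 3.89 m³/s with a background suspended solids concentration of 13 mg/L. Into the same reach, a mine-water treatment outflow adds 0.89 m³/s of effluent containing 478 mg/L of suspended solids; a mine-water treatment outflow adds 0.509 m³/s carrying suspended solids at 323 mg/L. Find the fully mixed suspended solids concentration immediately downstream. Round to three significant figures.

121 mg/L

After mixing, C = (3.890·13.00 + 0.8900·478.0 + 0.5090·323.0) / 5.289 = 640.4/5.289 = 121.1 mg/L.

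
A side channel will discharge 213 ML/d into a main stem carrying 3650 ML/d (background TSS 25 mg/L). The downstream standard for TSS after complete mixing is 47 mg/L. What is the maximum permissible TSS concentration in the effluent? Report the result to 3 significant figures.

424 mg/L

At the limit, (Qr·Cr + Qe·Cₑ)/(Qr + Qe) = 47:
Cₑ = (3863·47 − 3650·25.00) / 213.0 = 424.0 mg/L.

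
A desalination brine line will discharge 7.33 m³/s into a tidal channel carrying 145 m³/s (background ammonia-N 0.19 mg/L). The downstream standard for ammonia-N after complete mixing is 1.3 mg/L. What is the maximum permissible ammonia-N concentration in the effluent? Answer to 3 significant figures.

23.3 mg/L

At the limit, (Qr·Cr + Qe·Cₑ)/(Qr + Qe) = 1.3:
Cₑ = (152.3·1.3 − 145.0·0.1900) / 7.330 = 23.26 mg/L.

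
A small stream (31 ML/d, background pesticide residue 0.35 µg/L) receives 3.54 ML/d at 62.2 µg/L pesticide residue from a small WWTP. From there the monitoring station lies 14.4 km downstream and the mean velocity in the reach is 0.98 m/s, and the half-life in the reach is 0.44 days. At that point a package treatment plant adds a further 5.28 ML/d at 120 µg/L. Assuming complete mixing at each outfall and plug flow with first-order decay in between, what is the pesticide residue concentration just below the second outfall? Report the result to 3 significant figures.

Mixed concentration C = ΣQC/ΣQ = (31.00·0.3500 + 3.540·62.20) / 34.54 = 231.0/34.54 = 6.689 µg/L; combined flow 34.54 ML/d.
Travel time t = 14.4·1000 / 0.98 = 14690 s = 4.082 h.
Half-life 0.44 d → k = ln 2 / 0.44 = 1.575 d⁻¹.
Decay over the reach: 6.689·exp(−kt) = 6.689·0.7650 = 5.117 µg/L.
At the second outfall, C = (34.54·5.117 + 5.280·120.0) / (34.54 + 5.280) = 20.35 µg/L.

20.4 µg/L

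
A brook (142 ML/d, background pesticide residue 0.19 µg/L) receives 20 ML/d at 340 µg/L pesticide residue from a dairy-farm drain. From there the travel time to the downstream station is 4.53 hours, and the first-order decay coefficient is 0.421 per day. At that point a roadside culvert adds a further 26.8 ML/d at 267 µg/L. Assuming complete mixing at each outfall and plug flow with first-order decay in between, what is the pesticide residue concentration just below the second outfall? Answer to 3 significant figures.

Conservation of mass: C = (142.0·0.1900 + 20.00·340.0) / 162.0 = 6827/162.0 = 42.14 µg/L; combined flow 162.0 ML/d.
Decay over the reach: 42.14·exp(−kt) = 42.14·0.9236 = 38.92 µg/L.
Second outfall: C = (162.0·38.92 + 26.80·267.0)/188.8 = 71.30 µg/L.

71.3 µg/L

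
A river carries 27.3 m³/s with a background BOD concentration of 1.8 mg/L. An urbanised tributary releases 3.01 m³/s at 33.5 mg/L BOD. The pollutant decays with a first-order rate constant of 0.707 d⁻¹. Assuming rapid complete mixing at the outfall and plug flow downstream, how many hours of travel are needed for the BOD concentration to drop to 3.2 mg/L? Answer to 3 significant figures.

Flow-weighted average: C = (27.30·1.800 + 3.010·33.50) / 30.31 = 150.0/30.31 = 4.948 mg/L.
4.948·exp(−k·t) = 3.2 → t = ln(4.948/3.2)/k = 53260 s = 14.80 h.

14.8 h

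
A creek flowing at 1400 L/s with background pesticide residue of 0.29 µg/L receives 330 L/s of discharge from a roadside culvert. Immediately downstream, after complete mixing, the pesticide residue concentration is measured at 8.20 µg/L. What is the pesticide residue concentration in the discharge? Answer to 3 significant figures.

Mass balance: 1400·0.2900 + 330.0·Cₑ = 1730·8.200
→ Cₑ = (1730·8.200 − 1400·0.2900) / 330.0 = 41.76 µg/L.

41.8 µg/L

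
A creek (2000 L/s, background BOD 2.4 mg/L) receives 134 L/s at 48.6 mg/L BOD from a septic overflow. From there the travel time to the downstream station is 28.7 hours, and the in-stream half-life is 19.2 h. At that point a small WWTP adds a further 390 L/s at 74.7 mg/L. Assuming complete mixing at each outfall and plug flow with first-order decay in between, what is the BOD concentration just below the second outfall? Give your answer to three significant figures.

13.1 mg/L

Mass balance: C = (2000·2.400 + 134.0·48.60) / 2134 = 11310/2134 = 5.301 mg/L; combined flow 2134 L/s.
Half-life 19.2 h → k = ln 2 / 19.2 = 0.03610 h⁻¹ = 0.8664 d⁻¹.
Applying C = C₀e^(−kt): 5.301 × 0.3548 = 1.881 mg/L.
At the second outfall, C = (2134·1.881 + 390.0·74.70) / (2134 + 390.0) = 13.13 mg/L.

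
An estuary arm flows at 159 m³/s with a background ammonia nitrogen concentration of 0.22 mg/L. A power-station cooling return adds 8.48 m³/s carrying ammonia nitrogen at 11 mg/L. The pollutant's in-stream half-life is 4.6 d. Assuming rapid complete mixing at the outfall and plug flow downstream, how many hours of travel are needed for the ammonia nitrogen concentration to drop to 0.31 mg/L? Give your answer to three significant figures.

Mass balance: C = (159.0·0.2200 + 8.480·11.00) / 167.5 = 128.3/167.5 = 0.7658 mg/L.
Half-life 4.6 d → k = ln 2 / 4.6 = 0.1507 d⁻¹.
0.7658·exp(−k·t) = 0.31 → t = ln(0.7658/0.31)/k = 518600 s = 144.0 h.

144 h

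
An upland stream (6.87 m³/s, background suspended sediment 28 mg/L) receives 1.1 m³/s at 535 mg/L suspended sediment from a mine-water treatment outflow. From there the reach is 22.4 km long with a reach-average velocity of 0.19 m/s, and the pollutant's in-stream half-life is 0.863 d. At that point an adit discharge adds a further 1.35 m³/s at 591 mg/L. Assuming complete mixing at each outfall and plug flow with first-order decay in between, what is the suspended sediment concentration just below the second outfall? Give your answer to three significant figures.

Conservation of mass: C = (6.870·28.00 + 1.100·535.0) / 7.970 = 780.9/7.970 = 97.97 mg/L; combined flow 7.970 m³/s.
Travel time t = 22.4·1000 / 0.19 = 117900 s = 32.75 h.
Half-life 0.863 d → k = ln 2 / 0.863 = 0.8032 d⁻¹.
Applying C = C₀e^(−kt): 97.97 × 0.3342 = 32.74 mg/L.
At the second outfall, C = (7.970·32.74 + 1.350·591.0) / (7.970 + 1.350) = 113.6 mg/L.

114 mg/L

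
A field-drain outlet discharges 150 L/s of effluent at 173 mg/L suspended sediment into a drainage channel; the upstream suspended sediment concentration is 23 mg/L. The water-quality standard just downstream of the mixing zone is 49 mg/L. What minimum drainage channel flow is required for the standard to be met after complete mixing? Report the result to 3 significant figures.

715 L/s

Set C_mix = 49: (Q·23.00 + 150.0·173.0) / (Q + 150.0) = 49
→ Q = 150.0·(173.0 − 49)/(49 − 23.00) = 715.4 L/s.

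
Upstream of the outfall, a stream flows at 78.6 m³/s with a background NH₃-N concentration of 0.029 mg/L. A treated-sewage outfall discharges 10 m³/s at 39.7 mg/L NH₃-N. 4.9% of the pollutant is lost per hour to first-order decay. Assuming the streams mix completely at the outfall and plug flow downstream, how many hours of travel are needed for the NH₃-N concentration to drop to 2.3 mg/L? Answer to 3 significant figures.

13.4 h

Flow-weighted average: C = (78.60·0.02900 + 10.00·39.70) / 88.60 = 399.3/88.60 = 4.507 mg/L.
4.9%/h lost → k = −ln(1 − 0.049) = 0.05024 h⁻¹.
4.507·exp(−k·t) = 2.3 → t = ln(4.507/2.3)/k = 48200 s = 13.39 h.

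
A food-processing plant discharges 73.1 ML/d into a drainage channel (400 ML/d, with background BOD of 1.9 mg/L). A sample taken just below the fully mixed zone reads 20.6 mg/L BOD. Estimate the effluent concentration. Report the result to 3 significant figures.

Mass balance: 400.0·1.900 + 73.10·Cₑ = 473.1·20.60
→ Cₑ = (473.1·20.60 − 400.0·1.900) / 73.10 = 122.9 mg/L.

123 mg/L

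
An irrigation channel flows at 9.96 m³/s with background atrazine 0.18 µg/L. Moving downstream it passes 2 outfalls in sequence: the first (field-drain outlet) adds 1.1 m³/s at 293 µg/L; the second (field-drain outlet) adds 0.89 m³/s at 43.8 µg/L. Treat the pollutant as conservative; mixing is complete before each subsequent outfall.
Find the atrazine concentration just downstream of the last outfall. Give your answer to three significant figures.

Below outfall 1: Q → 11.06 m³/s, C = (9.960·0.1800 + 1.100·293.0)/11.06 = 29.30 µg/L.
Below outfall 2: Q → 11.95 m³/s, C = (11.06·29.30 + 0.8900·43.80)/11.95 = 30.38 µg/L.

30.4 µg/L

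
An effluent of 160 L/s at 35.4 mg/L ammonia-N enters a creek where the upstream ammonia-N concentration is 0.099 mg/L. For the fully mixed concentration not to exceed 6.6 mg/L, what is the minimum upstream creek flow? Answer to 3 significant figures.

709 L/s

Set C_mix = 6.6: (Q·0.09900 + 160.0·35.40) / (Q + 160.0) = 6.6
→ Q = 160.0·(35.40 − 6.6)/(6.6 − 0.09900) = 708.8 L/s.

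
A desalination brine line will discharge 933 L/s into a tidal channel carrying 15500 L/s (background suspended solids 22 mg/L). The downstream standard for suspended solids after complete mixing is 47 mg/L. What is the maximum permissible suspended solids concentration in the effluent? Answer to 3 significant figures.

At the limit, (Qr·Cr + Qe·Cₑ)/(Qr + Qe) = 47:
Cₑ = (16430·47 − 15500·22.00) / 933.0 = 462.3 mg/L.

462 mg/L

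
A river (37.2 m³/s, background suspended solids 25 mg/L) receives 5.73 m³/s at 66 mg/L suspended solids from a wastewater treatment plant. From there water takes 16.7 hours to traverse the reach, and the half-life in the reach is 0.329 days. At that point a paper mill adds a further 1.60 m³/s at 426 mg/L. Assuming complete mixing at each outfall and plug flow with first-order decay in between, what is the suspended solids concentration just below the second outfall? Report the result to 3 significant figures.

Mass balance: C = (37.20·25.00 + 5.730·66.00) / 42.93 = 1308/42.93 = 30.47 mg/L; combined flow 42.93 m³/s.
Half-life 0.329 d → k = ln 2 / 0.329 = 2.107 d⁻¹.
Applying C = C₀e^(−kt): 30.47 × 0.2308 = 7.034 mg/L.
At the second outfall, C = (42.93·7.034 + 1.600·426.0) / (42.93 + 1.600) = 22.09 mg/L.

22.1 mg/L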